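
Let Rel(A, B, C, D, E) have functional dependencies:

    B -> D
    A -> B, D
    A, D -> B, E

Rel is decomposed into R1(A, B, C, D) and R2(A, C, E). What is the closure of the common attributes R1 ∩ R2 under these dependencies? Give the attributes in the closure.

R1 ∩ R2 = {A, C}.
A → B, D applies, adding B, D
A, D → B, E applies, adding E
Closure: {A, B, C, D, E}.

A, B, C, D, E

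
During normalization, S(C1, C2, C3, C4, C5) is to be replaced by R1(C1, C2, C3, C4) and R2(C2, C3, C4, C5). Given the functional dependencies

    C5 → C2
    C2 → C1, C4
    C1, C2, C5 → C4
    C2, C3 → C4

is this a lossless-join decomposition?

Common attributes: R1 ∩ R2 = {C2, C3, C4}.
Closure of {C2, C3, C4}: C2 → C1, C4 applies, adding C1. So (C2, C3, C4)⁺ = {C1, C2, C3, C4}.
This closure contains every attribute of R1, so R1 ∩ R2 → R1. The join is lossless.

Yes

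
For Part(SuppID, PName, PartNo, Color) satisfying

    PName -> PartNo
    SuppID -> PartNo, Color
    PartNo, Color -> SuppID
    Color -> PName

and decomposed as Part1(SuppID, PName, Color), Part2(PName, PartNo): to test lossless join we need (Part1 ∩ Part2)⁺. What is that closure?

PName, PartNo

Part1 ∩ Part2 = {PName}.
PName → PartNo applies, adding PartNo
Closure: {PName, PartNo}.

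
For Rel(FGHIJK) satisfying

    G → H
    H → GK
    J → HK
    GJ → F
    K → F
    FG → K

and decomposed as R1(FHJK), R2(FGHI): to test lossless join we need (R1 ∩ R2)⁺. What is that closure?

FGHK

R1 ∩ R2 = {FH}.
H → GK applies, adding GK
Closure: {FGHK}.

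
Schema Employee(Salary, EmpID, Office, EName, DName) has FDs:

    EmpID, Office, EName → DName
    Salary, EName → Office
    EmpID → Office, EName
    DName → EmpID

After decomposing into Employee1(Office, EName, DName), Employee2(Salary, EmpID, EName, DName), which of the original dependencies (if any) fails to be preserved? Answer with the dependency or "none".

Salary, EName → Office

Check Salary, EName → Office: no single fragment contains all of {Salary, Office, EName}, and the restricted closure of {Salary, EName} across the fragments never reaches {Office}.
EmpID, Office, EName → DName is preserved.
EmpID → Office, EName is preserved.
DName → EmpID is preserved.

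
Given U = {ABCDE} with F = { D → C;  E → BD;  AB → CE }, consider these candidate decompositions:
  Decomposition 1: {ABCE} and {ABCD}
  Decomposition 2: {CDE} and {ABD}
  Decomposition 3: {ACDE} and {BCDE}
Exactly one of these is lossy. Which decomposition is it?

Decomposition 1: common = {ABC}, closure = {ABCDE} → lossless.
Decomposition 2: common = {D}, closure = {CD} → lossy.
Decomposition 3: common = {CDE}, closure = {BCDE} → lossless.

Decomposition 2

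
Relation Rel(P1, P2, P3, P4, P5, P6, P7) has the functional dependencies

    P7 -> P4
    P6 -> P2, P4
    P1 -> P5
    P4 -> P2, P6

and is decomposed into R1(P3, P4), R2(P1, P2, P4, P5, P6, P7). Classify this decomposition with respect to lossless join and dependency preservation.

Lossless test: (P4)⁺ = {P2, P4, P6}, which is a superkey of neither fragment — lossy.
Dependency preservation: every FD's attributes lie within a single fragment, so each can be enforced locally — preserved.

lossy but dependency-preserving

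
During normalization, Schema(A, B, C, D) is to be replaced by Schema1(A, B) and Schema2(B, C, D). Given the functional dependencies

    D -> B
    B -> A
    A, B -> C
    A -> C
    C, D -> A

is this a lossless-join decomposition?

Yes

Common attributes: Schema1 ∩ Schema2 = {B}.
Closure of {B}: B → A applies, adding A; A, B → C applies, adding C. So (B)⁺ = {A, B, C}.
This closure contains every attribute of Schema1, so Schema1 ∩ Schema2 → Schema1. The join is lossless.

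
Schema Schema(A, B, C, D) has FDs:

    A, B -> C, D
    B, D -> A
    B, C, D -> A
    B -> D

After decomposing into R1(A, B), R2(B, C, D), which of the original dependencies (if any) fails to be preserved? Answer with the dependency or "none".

A, B → C, D: restricted closure across fragments reaches C, D.
B, D → A: restricted closure across fragments reaches A.
B, C, D → A: restricted closure across fragments reaches A.
B → D lies within R2.
Every dependency is enforceable on the fragments, so the decomposition is dependency-preserving.

none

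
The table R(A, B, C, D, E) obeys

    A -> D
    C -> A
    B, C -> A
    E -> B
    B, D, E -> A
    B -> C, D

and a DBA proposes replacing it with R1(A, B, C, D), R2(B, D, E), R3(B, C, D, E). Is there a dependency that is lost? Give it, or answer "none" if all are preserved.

A → D lies within R1.
C → A lies within R1.
B, C → A lies within R1.
E → B lies within R2.
B, D, E → A: restricted closure across fragments reaches A.
B → C, D lies within R1.
Every dependency is enforceable on the fragments, so the decomposition is dependency-preserving.

none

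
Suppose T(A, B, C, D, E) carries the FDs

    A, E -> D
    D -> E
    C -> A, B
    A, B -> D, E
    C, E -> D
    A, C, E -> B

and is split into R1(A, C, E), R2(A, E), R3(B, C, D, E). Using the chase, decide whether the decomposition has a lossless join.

Yes

Chase test. Columns are A, B, C, D, E; row i has aⱼ where attribute j ∈ Ri, else bᵢⱼ.
Initial tableau (one row per fragment):
  row 1: a1 b12 a3 b14 a5
  row 2: a1 b22 b23 b24 a5
  row 3: b31 a2 a3 a4 a5
Rows 1 and 2 agree on A, E; apply A, E→D and equate their D entries.
Rows 1 and 3 agree on C; apply C→A, B and equate their A, B entries.
Rows 1 and 3 agree on A, B; apply A, B→D, E and equate their D, E entries.
Row 1 is now all distinguished symbols — the join is lossless.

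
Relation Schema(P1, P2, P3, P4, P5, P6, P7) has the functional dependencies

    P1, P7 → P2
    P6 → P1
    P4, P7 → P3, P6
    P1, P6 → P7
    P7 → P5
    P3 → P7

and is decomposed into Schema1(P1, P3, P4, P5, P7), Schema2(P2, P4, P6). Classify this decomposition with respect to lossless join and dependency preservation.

Lossless test: (P4)⁺ = {P4}, which is a superkey of neither fragment — lossy.
Dependency preservation: the restricted closure of {P1, P7} across the fragments never reaches {P2}, so P1, P7 → P2 cannot be enforced without a join — not preserved.

lossy and not dependency-preserving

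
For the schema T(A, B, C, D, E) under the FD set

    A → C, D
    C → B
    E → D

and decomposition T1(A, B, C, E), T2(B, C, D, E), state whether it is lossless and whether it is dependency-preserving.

Lossless test: (B, C, E)⁺ = {B, C, D, E}, which contains all of one fragment — lossless.
Dependency preservation: the restricted closure of {A} across the fragments never reaches {C, D}, so A → C, D cannot be enforced without a join — not preserved.

lossless but not dependency-preserving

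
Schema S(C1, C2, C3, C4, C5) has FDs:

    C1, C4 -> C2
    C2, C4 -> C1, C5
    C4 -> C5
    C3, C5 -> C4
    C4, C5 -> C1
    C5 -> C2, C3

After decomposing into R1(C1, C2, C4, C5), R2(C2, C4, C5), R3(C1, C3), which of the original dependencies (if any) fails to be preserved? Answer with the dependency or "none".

C5 -> C2, C3

Check C5 → C2, C3: no single fragment contains all of {C2, C3, C5}, and the restricted closure of {C5} across the fragments never reaches {C2, C3}.
C1, C4 → C2 is preserved.
C2, C4 → C1, C5 is preserved.
C4 → C5 is preserved.
C3, C5 → C4 is preserved.
C4, C5 → C1 is preserved.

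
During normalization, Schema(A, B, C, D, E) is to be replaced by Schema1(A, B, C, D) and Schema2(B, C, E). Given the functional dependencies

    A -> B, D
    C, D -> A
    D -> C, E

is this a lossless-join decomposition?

Common attributes: Schema1 ∩ Schema2 = {B, C}.
No dependency enlarges {B, C}, so (B, C)⁺ = {B, C}.
The closure contains neither all of Schema1 = {A, B, C, D} nor all of Schema2 = {B, C, E}, so the common attributes are not a superkey of either fragment. The join is lossy.

No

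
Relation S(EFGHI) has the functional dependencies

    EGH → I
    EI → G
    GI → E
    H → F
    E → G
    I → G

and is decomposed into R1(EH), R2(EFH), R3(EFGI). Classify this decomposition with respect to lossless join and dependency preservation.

lossy and not dependency-preserving

Lossless test (chase): Rows 1 and 2 agree on H; apply H→F and equate their F entries. Rows 1 and 2 agree on E; apply E→G and equate their G entries. Rows 1 and 3 agree on E; apply E→G and equate their G entries. Rows 1 and 2 agree on EGH; apply EGH→I and equate their I entries. No row becomes fully distinguished — the join is lossy.
Dependency preservation: the restricted closure of {EGH} across the fragments never reaches {I}, so EGH → I cannot be enforced without a join — not preserved.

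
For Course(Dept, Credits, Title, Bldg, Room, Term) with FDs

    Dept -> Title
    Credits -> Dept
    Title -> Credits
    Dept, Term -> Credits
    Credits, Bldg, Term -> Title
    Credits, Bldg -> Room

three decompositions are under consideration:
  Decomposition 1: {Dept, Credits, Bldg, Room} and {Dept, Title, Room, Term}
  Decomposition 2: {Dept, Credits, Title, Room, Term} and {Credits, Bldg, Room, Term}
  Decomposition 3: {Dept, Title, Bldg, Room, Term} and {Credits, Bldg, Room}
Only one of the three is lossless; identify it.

Decomposition 2

Decomposition 1: common = {Dept, Room}, closure = {Dept, Credits, Title, Room} → lossy.
Decomposition 2: common = {Credits, Room, Term}, closure = {Dept, Credits, Title, Room, Term} → lossless.
Decomposition 3: common = {Bldg, Room}, closure = {Bldg, Room} → lossy.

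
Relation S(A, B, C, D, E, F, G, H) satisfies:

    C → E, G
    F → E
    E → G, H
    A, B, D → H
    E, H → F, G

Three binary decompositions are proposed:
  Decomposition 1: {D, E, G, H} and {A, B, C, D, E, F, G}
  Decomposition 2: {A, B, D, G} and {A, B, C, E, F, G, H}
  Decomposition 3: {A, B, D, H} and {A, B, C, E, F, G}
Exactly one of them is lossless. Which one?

Decomposition 1

Decomposition 1: common = {D, E, G}, closure = {D, E, F, G, H} → lossless.
Decomposition 2: common = {A, B, G}, closure = {A, B, G} → lossy.
Decomposition 3: common = {A, B}, closure = {A, B} → lossy.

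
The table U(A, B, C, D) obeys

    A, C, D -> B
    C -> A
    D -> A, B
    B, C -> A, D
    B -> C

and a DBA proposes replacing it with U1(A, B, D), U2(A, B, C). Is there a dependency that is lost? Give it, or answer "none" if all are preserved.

A, C, D → B: restricted closure across fragments reaches B.
C → A lies within U2.
D → A, B lies within U1.
B, C → A, D: restricted closure across fragments reaches A, D.
B → C lies within U2.
Every dependency is enforceable on the fragments, so the decomposition is dependency-preserving.

none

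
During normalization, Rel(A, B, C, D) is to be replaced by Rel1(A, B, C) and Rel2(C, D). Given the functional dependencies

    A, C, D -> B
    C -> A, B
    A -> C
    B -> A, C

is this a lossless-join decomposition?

Common attributes: Rel1 ∩ Rel2 = {C}.
Closure of {C}: C → A, B applies, adding A, B. So (C)⁺ = {A, B, C}.
This closure contains every attribute of Rel1, so Rel1 ∩ Rel2 → Rel1. The join is lossless.

Yes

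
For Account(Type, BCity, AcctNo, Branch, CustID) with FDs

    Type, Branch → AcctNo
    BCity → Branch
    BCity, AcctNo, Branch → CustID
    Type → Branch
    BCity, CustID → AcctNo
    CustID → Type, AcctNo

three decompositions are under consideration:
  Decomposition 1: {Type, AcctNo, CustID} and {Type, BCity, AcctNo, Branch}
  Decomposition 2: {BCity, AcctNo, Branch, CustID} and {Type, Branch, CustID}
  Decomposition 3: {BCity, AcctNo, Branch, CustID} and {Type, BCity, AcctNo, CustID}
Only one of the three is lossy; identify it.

Decomposition 1

Decomposition 1: common = {Type, AcctNo}, closure = {Type, AcctNo, Branch} → lossy.
Decomposition 2: common = {Branch, CustID}, closure = {Type, AcctNo, Branch, CustID} → lossless.
Decomposition 3: common = {BCity, AcctNo, CustID}, closure = {Type, BCity, AcctNo, Branch, CustID} → lossless.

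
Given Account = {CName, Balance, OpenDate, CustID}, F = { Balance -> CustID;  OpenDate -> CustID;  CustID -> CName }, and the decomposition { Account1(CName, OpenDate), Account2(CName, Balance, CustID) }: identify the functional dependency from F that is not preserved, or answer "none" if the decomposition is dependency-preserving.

OpenDate -> CustID

Check OpenDate → CustID: no single fragment contains all of {OpenDate, CustID}, and the restricted closure of {OpenDate} across the fragments never reaches {CustID}.
Balance → CustID is preserved.
CustID → CName is preserved.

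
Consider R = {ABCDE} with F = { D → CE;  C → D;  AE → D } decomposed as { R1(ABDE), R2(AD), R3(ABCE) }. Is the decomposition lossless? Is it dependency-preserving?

Lossless test (chase): Rows 1 and 2 agree on D; apply D→CE and equate their CE entries. Rows 1 and 3 agree on AE; apply AE→D and equate their D entries. Rows 1 and 3 agree on D; apply D→CE and equate their CE entries. Row 1 is now all distinguished symbols — the join is lossless.
Dependency preservation: the restricted closure of {D} across the fragments never reaches {CE}, so D → CE cannot be enforced without a join — not preserved.

lossless but not dependency-preserving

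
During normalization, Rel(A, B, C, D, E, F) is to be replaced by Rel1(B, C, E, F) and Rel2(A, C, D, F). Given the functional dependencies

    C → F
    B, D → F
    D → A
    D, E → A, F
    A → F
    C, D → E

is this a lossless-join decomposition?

Common attributes: Rel1 ∩ Rel2 = {C, F}.
No dependency enlarges {C, F}, so (C, F)⁺ = {C, F}.
The closure contains neither all of Rel1 = {B, C, E, F} nor all of Rel2 = {A, C, D, F}, so the common attributes are not a superkey of either fragment. The join is lossy.

No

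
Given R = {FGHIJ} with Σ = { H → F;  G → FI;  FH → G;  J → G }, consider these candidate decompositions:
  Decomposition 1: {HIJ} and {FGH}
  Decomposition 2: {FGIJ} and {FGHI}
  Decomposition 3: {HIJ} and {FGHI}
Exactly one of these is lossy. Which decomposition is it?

Decomposition 2

Decomposition 1: common = {H}, closure = {FGHI} → lossless.
Decomposition 2: common = {FGI}, closure = {FGI} → lossy.
Decomposition 3: common = {HI}, closure = {FGHI} → lossless.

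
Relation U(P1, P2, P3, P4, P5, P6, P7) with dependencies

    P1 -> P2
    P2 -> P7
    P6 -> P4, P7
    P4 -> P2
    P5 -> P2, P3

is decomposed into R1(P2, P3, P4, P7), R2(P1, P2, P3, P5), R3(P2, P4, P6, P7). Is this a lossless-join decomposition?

No

Chase test. Columns are P1, P2, P3, P4, P5, P6, P7; row i has aⱼ where attribute j ∈ Ri, else bᵢⱼ.
Initial tableau (one row per fragment):
  row 1: b11 a2 a3 a4 b15 b16 a7
  row 2: a1 a2 a3 b24 a5 b26 b27
  row 3: b31 a2 b33 a4 b35 a6 a7
Rows 1 and 2 agree on P2; apply P2→P7 and equate their P7 entries.
No row becomes fully distinguished — the join is lossy.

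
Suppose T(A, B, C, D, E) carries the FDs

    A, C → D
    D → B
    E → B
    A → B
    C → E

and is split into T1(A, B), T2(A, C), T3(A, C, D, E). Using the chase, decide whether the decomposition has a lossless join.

Yes

Chase test. Columns are A, B, C, D, E; row i has aⱼ where attribute j ∈ Ti, else bᵢⱼ.
Initial tableau (one row per fragment):
  row 1: a1 a2 b13 b14 b15
  row 2: a1 b22 a3 b24 b25
  row 3: a1 b32 a3 a4 a5
Rows 2 and 3 agree on A, C; apply A, C→D and equate their D entries.
Rows 2 and 3 agree on D; apply D→B and equate their B entries.
Rows 1 and 2 agree on A; apply A→B and equate their B entries.
Rows 2 and 3 agree on C; apply C→E and equate their E entries.
Row 2 is now all distinguished symbols — the join is lossless.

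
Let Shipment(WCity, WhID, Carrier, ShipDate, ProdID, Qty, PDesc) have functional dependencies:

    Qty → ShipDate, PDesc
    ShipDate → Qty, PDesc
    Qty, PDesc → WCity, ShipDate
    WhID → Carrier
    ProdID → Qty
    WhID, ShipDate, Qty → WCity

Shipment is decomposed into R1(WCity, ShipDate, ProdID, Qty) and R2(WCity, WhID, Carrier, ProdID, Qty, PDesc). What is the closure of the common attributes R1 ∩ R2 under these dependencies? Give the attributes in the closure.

R1 ∩ R2 = {WCity, ProdID, Qty}.
Qty → ShipDate, PDesc applies, adding ShipDate, PDesc
Closure: {WCity, ShipDate, ProdID, Qty, PDesc}.

WCity, ShipDate, ProdID, Qty, PDesc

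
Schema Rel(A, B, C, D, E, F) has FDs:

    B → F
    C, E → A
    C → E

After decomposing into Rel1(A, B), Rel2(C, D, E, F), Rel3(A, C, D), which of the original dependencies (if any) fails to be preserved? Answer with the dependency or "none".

B → F

Check B → F: no single fragment contains all of {B, F}, and the restricted closure of {B} across the fragments never reaches {F}.
C, E → A is preserved.
C → E is preserved.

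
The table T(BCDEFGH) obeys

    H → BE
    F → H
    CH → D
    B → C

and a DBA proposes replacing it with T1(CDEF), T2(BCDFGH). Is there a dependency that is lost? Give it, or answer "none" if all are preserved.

H → BE

Check H → BE: no single fragment contains all of {BEH}, and the restricted closure of {H} across the fragments never reaches {BE}.
F → H is preserved.
CH → D is preserved.
B → C is preserved.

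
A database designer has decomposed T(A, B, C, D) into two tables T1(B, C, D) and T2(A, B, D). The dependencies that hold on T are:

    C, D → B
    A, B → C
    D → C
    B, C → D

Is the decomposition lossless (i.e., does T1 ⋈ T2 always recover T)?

Common attributes: T1 ∩ T2 = {B, D}.
Closure of {B, D}: D → C applies, adding C. So (B, D)⁺ = {B, C, D}.
This closure contains every attribute of T1, so T1 ∩ T2 → T1. The join is lossless.

Yes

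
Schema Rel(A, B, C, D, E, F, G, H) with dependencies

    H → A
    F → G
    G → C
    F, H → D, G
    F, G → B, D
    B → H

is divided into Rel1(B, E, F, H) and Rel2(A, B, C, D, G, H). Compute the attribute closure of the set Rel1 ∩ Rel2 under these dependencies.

A, B, H

Rel1 ∩ Rel2 = {B, H}.
H → A applies, adding A
Closure: {A, B, H}.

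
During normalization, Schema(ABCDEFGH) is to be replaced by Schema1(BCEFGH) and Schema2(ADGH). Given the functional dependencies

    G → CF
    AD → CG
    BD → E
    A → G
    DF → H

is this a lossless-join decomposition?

Common attributes: Schema1 ∩ Schema2 = {GH}.
Closure of {GH}: G → CF applies, adding CF. So (GH)⁺ = {CFGH}.
The closure contains neither all of Schema1 = {BCEFGH} nor all of Schema2 = {ADGH}, so the common attributes are not a superkey of either fragment. The join is lossy.

No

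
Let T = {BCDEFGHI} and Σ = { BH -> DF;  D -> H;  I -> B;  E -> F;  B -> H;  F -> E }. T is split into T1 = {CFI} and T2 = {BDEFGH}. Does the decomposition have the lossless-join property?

Common attributes: T1 ∩ T2 = {F}.
Closure of {F}: F → E applies, adding E. So (F)⁺ = {EF}.
The closure contains neither all of T1 = {CFI} nor all of T2 = {BDEFGH}, so the common attributes are not a superkey of either fragment. The join is lossy.

No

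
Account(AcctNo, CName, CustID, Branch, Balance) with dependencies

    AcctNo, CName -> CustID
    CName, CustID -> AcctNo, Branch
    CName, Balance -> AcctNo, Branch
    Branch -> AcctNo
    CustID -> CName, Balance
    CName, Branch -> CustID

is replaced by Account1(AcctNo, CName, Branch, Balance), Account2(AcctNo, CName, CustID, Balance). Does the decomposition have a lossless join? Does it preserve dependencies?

Lossless test: (AcctNo, CName, Balance)⁺ = {AcctNo, CName, CustID, Branch, Balance}, which contains all of one fragment — lossless.
Dependency preservation: CName, CustID → AcctNo, Branch; CName, Branch → CustID are not contained in any single fragment, but the restricted closure of each left-hand side across the fragments still reaches the right-hand side; the remaining FDs each lie inside some fragment. All dependencies are preserved.

lossless and dependency-preserving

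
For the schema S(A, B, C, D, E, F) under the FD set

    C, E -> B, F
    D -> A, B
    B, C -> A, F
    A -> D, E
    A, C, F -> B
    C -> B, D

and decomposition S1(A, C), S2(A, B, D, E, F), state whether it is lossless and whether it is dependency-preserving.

Lossless test: (A)⁺ = {A, B, D, E}, which is a superkey of neither fragment — lossy.
Dependency preservation: the restricted closure of {C, E} across the fragments never reaches {B, F}, so C, E → B, F cannot be enforced without a join — not preserved.

lossy and not dependency-preserving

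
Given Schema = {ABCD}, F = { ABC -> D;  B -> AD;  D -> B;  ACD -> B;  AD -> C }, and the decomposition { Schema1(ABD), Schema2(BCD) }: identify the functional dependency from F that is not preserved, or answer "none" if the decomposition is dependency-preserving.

none

ABC → D: restricted closure across fragments reaches D.
B → AD lies within Schema1.
D → B lies within Schema1.
ACD → B: restricted closure across fragments reaches B.
AD → C: restricted closure across fragments reaches C.
Every dependency is enforceable on the fragments, so the decomposition is dependency-preserving.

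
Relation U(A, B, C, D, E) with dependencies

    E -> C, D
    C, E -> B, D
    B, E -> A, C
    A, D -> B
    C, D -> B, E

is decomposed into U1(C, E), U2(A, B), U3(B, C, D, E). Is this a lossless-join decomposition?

Chase test. Columns are A, B, C, D, E; row i has aⱼ where attribute j ∈ Ui, else bᵢⱼ.
Initial tableau (one row per fragment):
  row 1: b11 b12 a3 b14 a5
  row 2: a1 a2 b23 b24 b25
  row 3: b31 a2 a3 a4 a5
Rows 1 and 3 agree on E; apply E→C, D and equate their C, D entries.
Rows 1 and 3 agree on C, E; apply C, E→B, D and equate their B, D entries.
Rows 1 and 3 agree on B, E; apply B, E→A, C and equate their A, C entries.
No row becomes fully distinguished — the join is lossy.

No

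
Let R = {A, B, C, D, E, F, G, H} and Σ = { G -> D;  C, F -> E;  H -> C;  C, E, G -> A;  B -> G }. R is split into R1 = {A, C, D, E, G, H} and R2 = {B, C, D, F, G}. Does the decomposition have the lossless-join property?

No

Common attributes: R1 ∩ R2 = {C, D, G}.
No dependency enlarges {C, D, G}, so (C, D, G)⁺ = {C, D, G}.
The closure contains neither all of R1 = {A, C, D, E, G, H} nor all of R2 = {B, C, D, F, G}, so the common attributes are not a superkey of either fragment. The join is lossy.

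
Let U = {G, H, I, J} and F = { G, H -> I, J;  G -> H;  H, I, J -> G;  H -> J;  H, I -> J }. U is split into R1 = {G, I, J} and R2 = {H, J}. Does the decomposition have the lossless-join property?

Common attributes: R1 ∩ R2 = {J}.
No dependency enlarges {J}, so (J)⁺ = {J}.
The closure contains neither all of R1 = {G, I, J} nor all of R2 = {H, J}, so the common attributes are not a superkey of either fragment. The join is lossy.

No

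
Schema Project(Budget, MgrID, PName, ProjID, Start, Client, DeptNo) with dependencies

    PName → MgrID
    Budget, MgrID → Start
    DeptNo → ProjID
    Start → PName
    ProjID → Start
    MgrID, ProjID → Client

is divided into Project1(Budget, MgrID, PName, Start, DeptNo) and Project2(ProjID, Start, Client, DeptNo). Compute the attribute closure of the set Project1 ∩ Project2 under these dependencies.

MgrID, PName, ProjID, Start, Client, DeptNo

Project1 ∩ Project2 = {Start, DeptNo}.
DeptNo → ProjID applies, adding ProjID
Start → PName applies, adding PName
PName → MgrID applies, adding MgrID
MgrID, ProjID → Client applies, adding Client
Closure: {MgrID, PName, ProjID, Start, Client, DeptNo}.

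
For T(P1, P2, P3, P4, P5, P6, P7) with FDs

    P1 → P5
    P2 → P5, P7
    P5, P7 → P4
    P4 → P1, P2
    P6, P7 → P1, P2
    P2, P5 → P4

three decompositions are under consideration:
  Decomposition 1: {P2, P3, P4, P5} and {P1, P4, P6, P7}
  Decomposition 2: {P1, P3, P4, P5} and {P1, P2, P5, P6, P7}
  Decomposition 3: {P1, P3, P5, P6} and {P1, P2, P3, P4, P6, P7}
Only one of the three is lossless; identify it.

Decomposition 3

Decomposition 1: common = {P4}, closure = {P1, P2, P4, P5, P7} → lossy.
Decomposition 2: common = {P1, P5}, closure = {P1, P5} → lossy.
Decomposition 3: common = {P1, P3, P6}, closure = {P1, P3, P5, P6} → lossless.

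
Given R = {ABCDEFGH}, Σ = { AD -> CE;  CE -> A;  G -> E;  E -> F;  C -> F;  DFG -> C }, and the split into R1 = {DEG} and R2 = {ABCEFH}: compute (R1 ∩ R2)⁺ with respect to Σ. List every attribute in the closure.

EF

R1 ∩ R2 = {E}.
E → F applies, adding F
Closure: {EF}.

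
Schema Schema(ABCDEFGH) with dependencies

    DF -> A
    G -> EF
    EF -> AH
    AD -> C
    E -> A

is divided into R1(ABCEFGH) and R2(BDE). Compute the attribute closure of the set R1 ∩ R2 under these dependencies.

R1 ∩ R2 = {BE}.
E → A applies, adding A
Closure: {ABE}.

ABE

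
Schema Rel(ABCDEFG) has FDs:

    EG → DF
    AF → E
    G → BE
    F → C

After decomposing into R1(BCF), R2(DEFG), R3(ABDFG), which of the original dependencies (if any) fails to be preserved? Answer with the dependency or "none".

Check AF → E: no single fragment contains all of {AEF}, and the restricted closure of {AF} across the fragments never reaches {E}.
EG → DF is preserved.
G → BE is preserved.
F → C is preserved.

AF → E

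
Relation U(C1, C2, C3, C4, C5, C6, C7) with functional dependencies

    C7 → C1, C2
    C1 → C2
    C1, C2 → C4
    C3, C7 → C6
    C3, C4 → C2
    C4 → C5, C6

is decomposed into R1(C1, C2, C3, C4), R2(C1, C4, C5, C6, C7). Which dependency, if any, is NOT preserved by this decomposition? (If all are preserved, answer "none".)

none

C7 → C1, C2: restricted closure across fragments reaches C1, C2.
C1 → C2 lies within R1.
C1, C2 → C4 lies within R1.
C3, C7 → C6: restricted closure across fragments reaches C6.
C3, C4 → C2 lies within R1.
C4 → C5, C6 lies within R2.
Every dependency is enforceable on the fragments, so the decomposition is dependency-preserving.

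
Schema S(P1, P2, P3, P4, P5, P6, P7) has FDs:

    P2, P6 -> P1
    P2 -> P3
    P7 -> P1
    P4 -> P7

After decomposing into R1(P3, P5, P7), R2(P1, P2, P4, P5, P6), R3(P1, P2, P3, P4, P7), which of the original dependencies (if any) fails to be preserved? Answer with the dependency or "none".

none

P2, P6 → P1 lies within R2.
P2 → P3 lies within R3.
P7 → P1 lies within R3.
P4 → P7 lies within R3.
Every dependency is enforceable on the fragments, so the decomposition is dependency-preserving.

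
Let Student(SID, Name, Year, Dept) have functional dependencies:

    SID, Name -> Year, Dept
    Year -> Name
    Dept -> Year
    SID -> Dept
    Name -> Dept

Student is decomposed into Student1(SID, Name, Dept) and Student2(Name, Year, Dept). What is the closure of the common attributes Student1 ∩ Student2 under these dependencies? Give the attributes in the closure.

Student1 ∩ Student2 = {Name, Dept}.
Dept → Year applies, adding Year
Closure: {Name, Year, Dept}.

Name, Year, Dept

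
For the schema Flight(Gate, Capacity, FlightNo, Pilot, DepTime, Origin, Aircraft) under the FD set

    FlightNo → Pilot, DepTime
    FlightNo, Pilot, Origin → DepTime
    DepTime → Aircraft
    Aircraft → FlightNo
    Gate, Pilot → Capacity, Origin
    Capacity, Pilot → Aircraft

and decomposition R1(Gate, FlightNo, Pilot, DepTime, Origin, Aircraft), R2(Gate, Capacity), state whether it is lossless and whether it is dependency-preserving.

lossy and not dependency-preserving

Lossless test: (Gate)⁺ = {Gate}, which is a superkey of neither fragment — lossy.
Dependency preservation: the restricted closure of {Gate, Pilot} across the fragments never reaches {Capacity, Origin}, so Gate, Pilot → Capacity, Origin cannot be enforced without a join — not preserved.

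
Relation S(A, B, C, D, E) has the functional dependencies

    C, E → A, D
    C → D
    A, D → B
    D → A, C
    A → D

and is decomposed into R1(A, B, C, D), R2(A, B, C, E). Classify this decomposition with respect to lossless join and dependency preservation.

lossless and dependency-preserving

Lossless test: (A, B, C)⁺ = {A, B, C, D}, which contains all of one fragment — lossless.
Dependency preservation: C, E → A, D is not contained in any single fragment, but the restricted closure of its left-hand side across the fragments still reaches the right-hand side; the remaining FDs each lie inside some fragment. All dependencies are preserved.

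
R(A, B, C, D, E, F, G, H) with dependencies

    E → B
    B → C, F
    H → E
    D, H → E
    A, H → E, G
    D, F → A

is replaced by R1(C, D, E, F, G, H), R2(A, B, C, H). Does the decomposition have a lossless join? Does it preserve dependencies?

Lossless test: (C, H)⁺ = {B, C, E, F, H}, which is a superkey of neither fragment — lossy.
Dependency preservation: the restricted closure of {E} across the fragments never reaches {B}, so E → B cannot be enforced without a join — not preserved.

lossy and not dependency-preserving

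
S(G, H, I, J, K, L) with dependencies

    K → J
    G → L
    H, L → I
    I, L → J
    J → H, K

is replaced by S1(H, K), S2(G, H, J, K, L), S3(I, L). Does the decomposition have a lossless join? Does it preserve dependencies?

Lossless test (chase): Rows 1 and 2 agree on K; apply K→J and equate their J entries. No row becomes fully distinguished — the join is lossy.
Dependency preservation: the restricted closure of {H, L} across the fragments never reaches {I}, so H, L → I cannot be enforced without a join — not preserved.

lossy and not dependency-preserving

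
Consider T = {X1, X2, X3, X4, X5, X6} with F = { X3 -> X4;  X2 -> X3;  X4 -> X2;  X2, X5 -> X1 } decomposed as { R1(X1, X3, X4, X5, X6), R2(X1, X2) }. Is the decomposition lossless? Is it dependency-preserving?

lossy and not dependency-preserving

Lossless test: (X1)⁺ = {X1}, which is a superkey of neither fragment — lossy.
Dependency preservation: the restricted closure of {X2} across the fragments never reaches {X3}, so X2 → X3 cannot be enforced without a join — not preserved.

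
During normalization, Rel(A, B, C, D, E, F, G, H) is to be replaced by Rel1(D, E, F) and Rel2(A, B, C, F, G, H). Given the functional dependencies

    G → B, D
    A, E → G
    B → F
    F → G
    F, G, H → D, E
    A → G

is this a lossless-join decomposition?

No

Common attributes: Rel1 ∩ Rel2 = {F}.
Closure of {F}: F → G applies, adding G; G → B, D applies, adding B, D. So (F)⁺ = {B, D, F, G}.
The closure contains neither all of Rel1 = {D, E, F} nor all of Rel2 = {A, B, C, F, G, H}, so the common attributes are not a superkey of either fragment. The join is lossy.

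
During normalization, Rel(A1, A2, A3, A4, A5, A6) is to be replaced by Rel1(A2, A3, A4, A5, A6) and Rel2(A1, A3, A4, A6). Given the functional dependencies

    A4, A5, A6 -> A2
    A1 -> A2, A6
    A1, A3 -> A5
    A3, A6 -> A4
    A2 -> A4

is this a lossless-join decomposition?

Common attributes: Rel1 ∩ Rel2 = {A3, A4, A6}.
No dependency enlarges {A3, A4, A6}, so (A3, A4, A6)⁺ = {A3, A4, A6}.
The closure contains neither all of Rel1 = {A2, A3, A4, A5, A6} nor all of Rel2 = {A1, A3, A4, A6}, so the common attributes are not a superkey of either fragment. The join is lossy.

No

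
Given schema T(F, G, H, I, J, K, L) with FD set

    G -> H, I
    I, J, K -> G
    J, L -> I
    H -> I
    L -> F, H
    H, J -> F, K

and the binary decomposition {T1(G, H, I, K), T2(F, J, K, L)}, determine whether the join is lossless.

Common attributes: T1 ∩ T2 = {K}.
No dependency enlarges {K}, so (K)⁺ = {K}.
The closure contains neither all of T1 = {G, H, I, K} nor all of T2 = {F, J, K, L}, so the common attributes are not a superkey of either fragment. The join is lossy.

No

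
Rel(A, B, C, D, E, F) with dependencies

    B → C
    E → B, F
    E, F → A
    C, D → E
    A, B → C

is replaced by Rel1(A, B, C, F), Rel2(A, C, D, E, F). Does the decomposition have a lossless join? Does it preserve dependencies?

lossy and not dependency-preserving

Lossless test: (A, C, F)⁺ = {A, C, F}, which is a superkey of neither fragment — lossy.
Dependency preservation: the restricted closure of {E} across the fragments never reaches {B, F}, so E → B, F cannot be enforced without a join — not preserved.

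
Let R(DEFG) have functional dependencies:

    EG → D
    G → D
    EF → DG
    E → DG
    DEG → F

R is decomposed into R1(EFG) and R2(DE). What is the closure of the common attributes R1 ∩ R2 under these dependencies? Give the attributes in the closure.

R1 ∩ R2 = {E}.
E → DG applies, adding DG
DEG → F applies, adding F
Closure: {DEFG}.

DEFG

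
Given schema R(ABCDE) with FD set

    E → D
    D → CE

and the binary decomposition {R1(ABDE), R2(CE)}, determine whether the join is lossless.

Yes

Common attributes: R1 ∩ R2 = {E}.
Closure of {E}: E → D applies, adding D; D → CE applies, adding C. So (E)⁺ = {CDE}.
This closure contains every attribute of R2, so R1 ∩ R2 → R2. The join is lossless.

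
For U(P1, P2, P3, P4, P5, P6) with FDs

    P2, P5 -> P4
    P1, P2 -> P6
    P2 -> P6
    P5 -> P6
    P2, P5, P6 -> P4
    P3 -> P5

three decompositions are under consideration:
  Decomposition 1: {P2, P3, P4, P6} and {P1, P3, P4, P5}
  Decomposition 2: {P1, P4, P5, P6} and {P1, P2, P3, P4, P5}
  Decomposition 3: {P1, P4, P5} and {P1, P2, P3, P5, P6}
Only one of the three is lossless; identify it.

Decomposition 1: common = {P3, P4}, closure = {P3, P4, P5, P6} → lossy.
Decomposition 2: common = {P1, P4, P5}, closure = {P1, P4, P5, P6} → lossless.
Decomposition 3: common = {P1, P5}, closure = {P1, P5, P6} → lossy.

Decomposition 2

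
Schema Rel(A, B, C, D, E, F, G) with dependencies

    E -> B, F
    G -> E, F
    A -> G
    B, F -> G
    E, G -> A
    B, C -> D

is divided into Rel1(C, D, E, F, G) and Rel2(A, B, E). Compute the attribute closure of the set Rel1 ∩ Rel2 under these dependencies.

Rel1 ∩ Rel2 = {E}.
E → B, F applies, adding B, F
B, F → G applies, adding G
E, G → A applies, adding A
Closure: {A, B, E, F, G}.

A, B, E, F, G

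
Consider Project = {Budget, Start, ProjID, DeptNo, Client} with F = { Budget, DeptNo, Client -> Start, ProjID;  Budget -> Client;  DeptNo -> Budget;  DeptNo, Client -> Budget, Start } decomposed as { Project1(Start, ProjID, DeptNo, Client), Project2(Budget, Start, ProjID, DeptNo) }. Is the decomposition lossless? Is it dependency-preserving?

lossless but not dependency-preserving

Lossless test: (Start, ProjID, DeptNo)⁺ = {Budget, Start, ProjID, DeptNo, Client}, which contains all of one fragment — lossless.
Dependency preservation: the restricted closure of {Budget} across the fragments never reaches {Client}, so Budget → Client cannot be enforced without a join — not preserved.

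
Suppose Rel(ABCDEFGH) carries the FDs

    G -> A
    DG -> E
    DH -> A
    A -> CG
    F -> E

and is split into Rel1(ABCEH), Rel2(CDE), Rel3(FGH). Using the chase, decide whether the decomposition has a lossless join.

Chase test. Columns are ABCDEFGH; row i has aⱼ where attribute j ∈ Reli, else bᵢⱼ.
Initial tableau (one row per fragment):
  row 1: a1 a2 a3 b14 a5 b16 b17 a8
  row 2: b21 b22 a3 a4 a5 b26 b27 b28
  row 3: b31 b32 b33 b34 b35 a6 a7 a8
No row becomes fully distinguished — the join is lossy.

No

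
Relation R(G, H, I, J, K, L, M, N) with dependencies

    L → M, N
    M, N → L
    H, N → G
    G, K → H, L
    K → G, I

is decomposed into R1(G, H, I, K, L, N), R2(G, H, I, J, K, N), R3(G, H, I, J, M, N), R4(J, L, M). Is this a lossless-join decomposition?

Yes

Chase test. Columns are G, H, I, J, K, L, M, N; row i has aⱼ where attribute j ∈ Ri, else bᵢⱼ.
Initial tableau (one row per fragment):
  row 1: a1 a2 a3 b14 a5 a6 b17 a8
  row 2: a1 a2 a3 a4 a5 b26 b27 a8
  row 3: a1 a2 a3 a4 b35 b36 a7 a8
  row 4: b41 b42 b43 a4 b45 a6 a7 b48
Rows 1 and 4 agree on L; apply L→M, N and equate their M, N entries.
Rows 1 and 3 agree on M, N; apply M, N→L and equate their L entries.
Rows 1 and 2 agree on G, K; apply G, K→H, L and equate their H, L entries.
Rows 1 and 2 agree on L; apply L→M, N and equate their M, N entries.
Row 2 is now all distinguished symbols — the join is lossless.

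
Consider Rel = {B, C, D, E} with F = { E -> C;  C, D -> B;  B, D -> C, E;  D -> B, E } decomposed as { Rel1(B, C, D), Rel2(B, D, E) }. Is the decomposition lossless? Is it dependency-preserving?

lossless but not dependency-preserving

Lossless test: (B, D)⁺ = {B, C, D, E}, which contains all of one fragment — lossless.
Dependency preservation: the restricted closure of {E} across the fragments never reaches {C}, so E → C cannot be enforced without a join — not preserved.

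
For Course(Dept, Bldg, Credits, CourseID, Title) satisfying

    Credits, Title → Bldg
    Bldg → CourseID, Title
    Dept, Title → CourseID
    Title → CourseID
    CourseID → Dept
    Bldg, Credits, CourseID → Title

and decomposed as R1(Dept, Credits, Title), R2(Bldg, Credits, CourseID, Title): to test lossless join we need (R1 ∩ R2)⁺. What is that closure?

Dept, Bldg, Credits, CourseID, Title

R1 ∩ R2 = {Credits, Title}.
Credits, Title → Bldg applies, adding Bldg
Bldg → CourseID, Title applies, adding CourseID
CourseID → Dept applies, adding Dept
Closure: {Dept, Bldg, Credits, CourseID, Title}.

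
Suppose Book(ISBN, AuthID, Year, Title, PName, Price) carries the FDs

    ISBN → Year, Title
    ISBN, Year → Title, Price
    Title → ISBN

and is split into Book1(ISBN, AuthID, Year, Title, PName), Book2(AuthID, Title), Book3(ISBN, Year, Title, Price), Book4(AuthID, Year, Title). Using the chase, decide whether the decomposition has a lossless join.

Chase test. Columns are ISBN, AuthID, Year, Title, PName, Price; row i has aⱼ where attribute j ∈ Booki, else bᵢⱼ.
Initial tableau (one row per fragment):
  row 1: a1 a2 a3 a4 a5 b16
  row 2: b21 a2 b23 a4 b25 b26
  row 3: a1 b32 a3 a4 b35 a6
  row 4: b41 a2 a3 a4 b45 b46
Rows 1 and 3 agree on ISBN, Year; apply ISBN, Year→Title, Price and equate their Title, Price entries.
Rows 1 and 2 agree on Title; apply Title→ISBN and equate their ISBN entries.
Rows 1 and 4 agree on Title; apply Title→ISBN and equate their ISBN entries.
Rows 1 and 2 agree on ISBN; apply ISBN→Year, Title and equate their Year, Title entries.
Rows 1 and 2 agree on ISBN, Year; apply ISBN, Year→Title, Price and equate their Title, Price entries.
Rows 1 and 4 agree on ISBN, Year; apply ISBN, Year→Title, Price and equate their Title, Price entries.
Row 1 is now all distinguished symbols — the join is lossless.

Yes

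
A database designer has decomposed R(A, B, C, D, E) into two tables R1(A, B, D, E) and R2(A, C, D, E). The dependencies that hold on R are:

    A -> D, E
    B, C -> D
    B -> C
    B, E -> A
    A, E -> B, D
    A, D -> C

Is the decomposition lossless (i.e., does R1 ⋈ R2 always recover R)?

Common attributes: R1 ∩ R2 = {A, D, E}.
Closure of {A, D, E}: A, E → B, D applies, adding B; A, D → C applies, adding C. So (A, D, E)⁺ = {A, B, C, D, E}.
This closure contains every attribute of R1, so R1 ∩ R2 → R1. The join is lossless.

Yes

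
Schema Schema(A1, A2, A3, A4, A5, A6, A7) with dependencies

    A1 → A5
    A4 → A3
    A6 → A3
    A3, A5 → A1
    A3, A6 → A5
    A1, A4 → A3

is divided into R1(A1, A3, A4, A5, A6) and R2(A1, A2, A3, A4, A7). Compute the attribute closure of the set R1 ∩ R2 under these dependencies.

R1 ∩ R2 = {A1, A3, A4}.
A1 → A5 applies, adding A5
Closure: {A1, A3, A4, A5}.

A1, A3, A4, A5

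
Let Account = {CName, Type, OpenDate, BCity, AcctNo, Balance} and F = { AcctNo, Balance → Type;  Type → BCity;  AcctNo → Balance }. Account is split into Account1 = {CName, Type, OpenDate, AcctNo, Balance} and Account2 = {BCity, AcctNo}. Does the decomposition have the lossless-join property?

Yes

Common attributes: Account1 ∩ Account2 = {AcctNo}.
Closure of {AcctNo}: AcctNo → Balance applies, adding Balance; AcctNo, Balance → Type applies, adding Type; Type → BCity applies, adding BCity. So (AcctNo)⁺ = {Type, BCity, AcctNo, Balance}.
This closure contains every attribute of Account2, so Account1 ∩ Account2 → Account2. The join is lossless.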